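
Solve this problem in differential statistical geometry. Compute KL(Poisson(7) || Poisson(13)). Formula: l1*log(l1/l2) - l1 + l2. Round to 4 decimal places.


KL divergence for Poisson:
KL = l1*log(l1/l2) - l1 + l2.
l1 = 7, l2 = 13.
log(7/13) = -0.619039.
l1*log(l1/l2) = 7 * -0.619039 = -4.333274.
KL = -4.333274 - 7 + 13 = 1.6667

1.6667


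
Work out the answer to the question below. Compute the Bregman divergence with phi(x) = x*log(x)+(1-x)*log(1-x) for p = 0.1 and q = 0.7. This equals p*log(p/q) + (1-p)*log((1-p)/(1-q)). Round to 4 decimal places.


Bregman divergence with negative entropy generator:
D = p*log(p/q) + (1-p)*log((1-p)/(1-q)).
p = 0.1, q = 0.7.
p*log(p/q) = 0.1*log(0.1/0.7) = -0.194591.
(1-p)*log((1-p)/(1-q)) = 0.9*log(0.9/0.3) = 0.988751.
D = -0.194591 + 0.988751 = 0.7942

0.7942


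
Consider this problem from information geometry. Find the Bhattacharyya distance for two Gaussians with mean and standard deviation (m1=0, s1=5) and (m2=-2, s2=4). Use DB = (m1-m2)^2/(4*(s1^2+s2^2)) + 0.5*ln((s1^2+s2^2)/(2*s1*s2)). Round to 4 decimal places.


Bhattacharyya distance between two Gaussians:
DB = (m1-m2)^2/(4*(s1^2+s2^2)) + (1/2)*ln((s1^2+s2^2)/(2*s1*s2)).
(m1-m2)^2 = (2)^2 = 4.
s1^2+s2^2 = 25 + 16 = 41.
term1 = 4/164 = 0.02439.
term2 = 0.5*ln(41/40.0) = 0.012346.
DB = 0.02439 + 0.012346 = 0.0367

0.0367


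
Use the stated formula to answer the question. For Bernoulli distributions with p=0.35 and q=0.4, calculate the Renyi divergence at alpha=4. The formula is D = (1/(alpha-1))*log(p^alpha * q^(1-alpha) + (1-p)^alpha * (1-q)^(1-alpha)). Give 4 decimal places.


Renyi divergence of order alpha between Bernoulli distributions:
D = (1/(alpha-1))*log(p^alpha * q^(1-alpha) + (1-p)^alpha * (1-q)^(1-alpha)).
alpha = 4, p = 0.35, q = 0.4.
p^alpha * q^(1-alpha) = 0.35^4 * 0.4^-3 = 0.234473.
(1-p)^alpha * (1-q)^(1-alpha) = 0.65^4 * 0.6^-3 = 0.826418.
sum = 0.234473 + 0.826418 = 1.06089.
D = (1/3)*log(1.06089) = 0.0197

0.0197


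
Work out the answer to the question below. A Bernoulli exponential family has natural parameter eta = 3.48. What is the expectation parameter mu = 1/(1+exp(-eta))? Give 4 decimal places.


Dual coordinate (expectation parameter) for Bernoulli:
mu = 1/(1+exp(-eta)).
eta = 3.48.
exp(-eta) = exp(-3.48) = 0.030807.
mu = 1/(1+0.030807) = 0.9701

0.9701


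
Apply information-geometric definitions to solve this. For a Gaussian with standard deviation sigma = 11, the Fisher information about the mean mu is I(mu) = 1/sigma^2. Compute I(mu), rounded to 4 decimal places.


The Fisher information for the mean of a normal distribution is I(mu) = 1/sigma^2.
sigma = 11, so sigma^2 = 121.
I(mu) = 1/121 = 0.0083

0.0083


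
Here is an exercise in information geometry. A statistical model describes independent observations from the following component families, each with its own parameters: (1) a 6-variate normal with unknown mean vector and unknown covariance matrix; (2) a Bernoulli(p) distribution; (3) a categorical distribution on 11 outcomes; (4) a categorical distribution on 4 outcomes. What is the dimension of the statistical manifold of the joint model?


The dimension of a statistical manifold equals the number of free
(independent) real parameters of the model. For a product of independent
blocks the parameter counts add.
- 6-variate normal: 6 (mean) + 6*7/2 = 21 (symmetric covariance) = 27.
- Bernoulli (p): 1.
- categorical on 11 outcomes (probabilities sum to 1): 11-1 = 10.
- categorical on 4 outcomes (probabilities sum to 1): 4-1 = 3.
Total = 27 + 1 + 10 + 3 = 41.
Dimension = 41

41


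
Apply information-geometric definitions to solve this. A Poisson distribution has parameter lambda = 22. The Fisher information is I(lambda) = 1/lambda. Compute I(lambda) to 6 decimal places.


Fisher information for Poisson: I(lambda) = 1/lambda.
lambda = 22.
I(lambda) = 1/22 = 0.045455

0.045455


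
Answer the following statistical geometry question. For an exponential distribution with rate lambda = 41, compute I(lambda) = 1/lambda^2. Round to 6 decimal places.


Fisher information for exponential: I(lambda) = 1/lambda^2.
lambda = 41, lambda^2 = 1681.
I = 1/1681 = 0.000595

0.000595


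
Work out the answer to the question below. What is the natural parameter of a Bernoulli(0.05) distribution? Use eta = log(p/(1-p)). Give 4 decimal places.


Natural parameter for Bernoulli: eta = log(p/(1-p)).
p = 0.05, 1-p = 0.95.
p/(1-p) = 0.052632.
eta = log(0.052632) = -2.9444

-2.9444


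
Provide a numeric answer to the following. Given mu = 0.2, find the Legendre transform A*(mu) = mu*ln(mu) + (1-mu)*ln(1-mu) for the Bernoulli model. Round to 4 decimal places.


Legendre transform for Bernoulli:
A*(mu) = mu*log(mu) + (1-mu)*log(1-mu).
mu = 0.2, 1-mu = 0.8.
mu*log(mu) = 0.2*log(0.2) = -0.321888.
(1-mu)*log(1-mu) = 0.8*log(0.8) = -0.178515.
A* = -0.321888 + -0.178515 = -0.5004

-0.5004


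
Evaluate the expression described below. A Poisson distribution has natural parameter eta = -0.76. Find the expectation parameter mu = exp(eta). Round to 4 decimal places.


Expectation parameter for Poisson exponential family:
mu = exp(eta).
eta = -0.76.
mu = exp(-0.76) = 0.4677

0.4677


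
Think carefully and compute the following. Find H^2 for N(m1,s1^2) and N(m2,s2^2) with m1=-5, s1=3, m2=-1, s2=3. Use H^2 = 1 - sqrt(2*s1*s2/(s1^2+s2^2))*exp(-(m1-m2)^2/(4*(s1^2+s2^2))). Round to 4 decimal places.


Squared Hellinger distance for Gaussians:
H^2 = 1 - sqrt(2*s1*s2/(s1^2+s2^2)) * exp(-(m1-m2)^2/(4*(s1^2+s2^2))).
s1^2 = 9, s2^2 = 9, s1^2+s2^2 = 18.
sqrt(2*3*3/(18)) = 1.0.
(m1-m2)^2 = (-4)^2 = 16.
exp(-16/(4*18)) = exp(-0.222222) = 0.800737.
H^2 = 1 - 1.0*0.800737 = 0.1993

0.1993


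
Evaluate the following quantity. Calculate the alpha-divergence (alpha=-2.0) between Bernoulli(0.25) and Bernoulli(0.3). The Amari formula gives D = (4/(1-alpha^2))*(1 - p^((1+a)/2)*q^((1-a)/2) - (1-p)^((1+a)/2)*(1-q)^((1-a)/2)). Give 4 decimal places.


Amari alpha-divergence:
D = (4/(1-alpha^2))*(1 - p^((1+a)/2)*q^((1-a)/2) - (1-p)^((1+a)/2)*(1-q)^((1-a)/2)).
alpha = -2.0, p = 0.25, q = 0.3.
e1 = (1+alpha)/2 = -0.5, e2 = (1-alpha)/2 = 1.5.
t1 = p^e1 * q^e2 = 0.25^-0.5 * 0.3^1.5 = 0.328634.
t2 = (1-p)^e1 * (1-q)^e2 = 0.75^-0.5 * 0.7^1.5 = 0.676264.
4/(1-alpha^2) = -1.333333.
D = -1.333333*(1 - 0.328634 - 0.676264) = 0.0065

0.0065


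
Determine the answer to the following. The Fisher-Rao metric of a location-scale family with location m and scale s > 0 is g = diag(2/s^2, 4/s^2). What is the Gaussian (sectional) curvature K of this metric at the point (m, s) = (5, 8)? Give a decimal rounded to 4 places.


The metric has the form g = (A dm^2 + B ds^2)/s^2 with A = 2, B = 4.
Substitute u = sqrt(A/B)*m: g = B*(du^2 + ds^2)/s^2, i.e. B times the
Poincare upper half-plane metric, which has constant Gaussian curvature -1.
Scaling a 2D metric by a constant c divides the Gaussian curvature by c,
so K = -1/B = -1/(4) = -0.2500 everywhere (the point (m, s) = (5, 8) is irrelevant:
the curvature is constant).
The requested Gaussian curvature is K = -0.2500.

-0.2500


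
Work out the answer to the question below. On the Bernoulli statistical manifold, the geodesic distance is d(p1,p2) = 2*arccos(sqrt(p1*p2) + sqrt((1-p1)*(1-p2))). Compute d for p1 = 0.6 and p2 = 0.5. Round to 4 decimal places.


Geodesic distance on Bernoulli manifold:
d(p1,p2) = 2*arccos(sqrt(p1*p2) + sqrt((1-p1)*(1-p2))).
sqrt(p1*p2) = sqrt(0.6*0.5) = 0.547723.
sqrt((1-p1)*(1-p2)) = sqrt(0.4*0.5) = 0.447214.
arg = 0.547723 + 0.447214 = 0.994936.
d = 2*arccos(0.994936) = 0.2014

0.2014


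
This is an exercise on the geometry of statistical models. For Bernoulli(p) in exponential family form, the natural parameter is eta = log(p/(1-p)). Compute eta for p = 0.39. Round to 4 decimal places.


Natural parameter for Bernoulli: eta = log(p/(1-p)).
p = 0.39, 1-p = 0.61.
p/(1-p) = 0.639344.
eta = log(0.639344) = -0.4473

-0.4473


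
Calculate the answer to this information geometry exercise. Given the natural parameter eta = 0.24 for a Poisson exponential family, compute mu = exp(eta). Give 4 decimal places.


Expectation parameter for Poisson exponential family:
mu = exp(eta).
eta = 0.24.
mu = exp(0.24) = 1.2712

1.2712


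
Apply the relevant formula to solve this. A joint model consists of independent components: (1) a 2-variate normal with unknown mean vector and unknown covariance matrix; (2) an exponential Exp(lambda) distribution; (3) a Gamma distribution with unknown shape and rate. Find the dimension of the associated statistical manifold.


The dimension of a statistical manifold equals the number of free
(independent) real parameters of the model. For a product of independent
blocks the parameter counts add.
- 2-variate normal: 2 (mean) + 2*3/2 = 3 (symmetric covariance) = 5.
- exponential (lambda): 1.
- Gamma (shape, rate): 2.
Total = 5 + 1 + 2 = 8.
Dimension = 8

8


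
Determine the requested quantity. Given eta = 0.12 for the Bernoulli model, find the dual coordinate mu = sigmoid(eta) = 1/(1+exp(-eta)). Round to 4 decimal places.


Dual coordinate (expectation parameter) for Bernoulli:
mu = 1/(1+exp(-eta)).
eta = 0.12.
exp(-eta) = exp(-0.12) = 0.88692.
mu = 1/(1+0.88692) = 0.5300

0.5300


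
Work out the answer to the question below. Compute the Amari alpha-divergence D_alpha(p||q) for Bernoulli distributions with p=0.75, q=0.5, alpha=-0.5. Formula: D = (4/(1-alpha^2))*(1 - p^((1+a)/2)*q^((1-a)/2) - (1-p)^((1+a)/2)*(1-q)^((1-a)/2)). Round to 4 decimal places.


Amari alpha-divergence:
D = (4/(1-alpha^2))*(1 - p^((1+a)/2)*q^((1-a)/2) - (1-p)^((1+a)/2)*(1-q)^((1-a)/2)).
alpha = -0.5, p = 0.75, q = 0.5.
e1 = (1+alpha)/2 = 0.25, e2 = (1-alpha)/2 = 0.75.
t1 = p^e1 * q^e2 = 0.75^0.25 * 0.5^0.75 = 0.553341.
t2 = (1-p)^e1 * (1-q)^e2 = 0.25^0.25 * 0.5^0.75 = 0.420448.
4/(1-alpha^2) = 5.333333.
D = 5.333333*(1 - 0.553341 - 0.420448) = 0.1398

0.1398


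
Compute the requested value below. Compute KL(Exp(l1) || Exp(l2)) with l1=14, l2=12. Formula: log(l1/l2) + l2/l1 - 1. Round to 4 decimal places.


KL divergence for exponential family:
KL = log(l1/l2) + l2/l1 - 1.
log(14/12) = 0.154151.
12/14 = 0.857143.
KL = 0.154151 + 0.857143 - 1 = 0.0113

0.0113


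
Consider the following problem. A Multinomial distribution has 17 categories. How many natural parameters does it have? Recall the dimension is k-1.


Exponential family dimension calculation:
For Multinomial with k=17 categories, dim = k-1 = 16.

16


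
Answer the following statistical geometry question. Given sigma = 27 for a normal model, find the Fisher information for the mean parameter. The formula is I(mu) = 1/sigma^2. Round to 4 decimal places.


The Fisher information for the mean of a normal distribution is I(mu) = 1/sigma^2.
sigma = 27, so sigma^2 = 729.
I(mu) = 1/729 = 0.0014

0.0014


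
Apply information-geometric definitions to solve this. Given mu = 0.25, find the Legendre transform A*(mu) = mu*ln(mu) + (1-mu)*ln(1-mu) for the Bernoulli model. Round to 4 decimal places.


Legendre transform for Bernoulli:
A*(mu) = mu*log(mu) + (1-mu)*log(1-mu).
mu = 0.25, 1-mu = 0.75.
mu*log(mu) = 0.25*log(0.25) = -0.346574.
(1-mu)*log(1-mu) = 0.75*log(0.75) = -0.215762.
A* = -0.346574 + -0.215762 = -0.5623

-0.5623


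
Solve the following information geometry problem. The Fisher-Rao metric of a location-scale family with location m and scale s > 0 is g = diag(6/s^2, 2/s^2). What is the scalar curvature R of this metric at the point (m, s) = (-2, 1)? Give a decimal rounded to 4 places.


The metric has the form g = (A dm^2 + B ds^2)/s^2 with A = 6, B = 2.
Substitute u = sqrt(A/B)*m: g = B*(du^2 + ds^2)/s^2, i.e. B times the
Poincare upper half-plane metric, which has constant Gaussian curvature -1.
Scaling a 2D metric by a constant c divides the Gaussian curvature by c,
so K = -1/B = -1/(2) = -0.5000 everywhere (the point (m, s) = (-2, 1) is irrelevant:
the curvature is constant).
Scalar curvature in dimension 2: R = 2K = -2/(2) = -1.0000.

-1.0000


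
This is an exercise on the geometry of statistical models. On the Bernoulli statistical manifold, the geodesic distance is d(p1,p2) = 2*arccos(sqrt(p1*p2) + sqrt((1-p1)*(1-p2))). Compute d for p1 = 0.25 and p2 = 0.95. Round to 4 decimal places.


Geodesic distance on Bernoulli manifold:
d(p1,p2) = 2*arccos(sqrt(p1*p2) + sqrt((1-p1)*(1-p2))).
sqrt(p1*p2) = sqrt(0.25*0.95) = 0.48734.
sqrt((1-p1)*(1-p2)) = sqrt(0.75*0.05) = 0.193649.
arg = 0.48734 + 0.193649 = 0.680989.
d = 2*arccos(0.680989) = 1.6434

1.6434


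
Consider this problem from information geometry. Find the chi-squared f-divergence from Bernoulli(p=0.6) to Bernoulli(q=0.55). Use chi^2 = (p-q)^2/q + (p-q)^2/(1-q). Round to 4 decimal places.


Chi-squared divergence between Bernoulli distributions:
chi^2 = (p-q)^2/q + (p-q)^2/(1-q).
p = 0.6, q = 0.55, p-q = 0.05.
(p-q)^2 = 0.0025.
term1 = 0.0025/0.55 = 0.004545.
term2 = 0.0025/0.45 = 0.005556.
chi^2 = 0.004545 + 0.005556 = 0.0101

0.0101


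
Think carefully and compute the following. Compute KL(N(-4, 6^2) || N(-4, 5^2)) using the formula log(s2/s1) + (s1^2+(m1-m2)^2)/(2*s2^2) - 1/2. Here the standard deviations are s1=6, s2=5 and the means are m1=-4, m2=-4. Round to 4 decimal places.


KL divergence between normal distributions:
KL = log(s2/s1) + (s1^2 + (m1-m2)^2)/(2*s2^2) - 1/2.
log(5/6) = -0.182322.
(6^2 + (-4--4)^2)/(2*5^2) = (36 + 0)/50 = 0.72.
KL = -0.182322 + 0.72 - 0.5 = 0.0377

0.0377


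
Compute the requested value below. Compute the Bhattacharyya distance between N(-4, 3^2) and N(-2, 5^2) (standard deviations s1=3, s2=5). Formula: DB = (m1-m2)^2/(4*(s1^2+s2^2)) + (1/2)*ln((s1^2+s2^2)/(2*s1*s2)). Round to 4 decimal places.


Bhattacharyya distance between two Gaussians:
DB = (m1-m2)^2/(4*(s1^2+s2^2)) + (1/2)*ln((s1^2+s2^2)/(2*s1*s2)).
(m1-m2)^2 = (-2)^2 = 4.
s1^2+s2^2 = 9 + 25 = 34.
term1 = 4/136 = 0.029412.
term2 = 0.5*ln(34/30.0) = 0.062582.
DB = 0.029412 + 0.062582 = 0.0920

0.0920


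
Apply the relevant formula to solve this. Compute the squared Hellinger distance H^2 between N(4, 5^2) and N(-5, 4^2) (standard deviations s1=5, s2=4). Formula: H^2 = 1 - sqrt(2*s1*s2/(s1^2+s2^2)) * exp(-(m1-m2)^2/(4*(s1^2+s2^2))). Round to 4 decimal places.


Squared Hellinger distance for Gaussians:
H^2 = 1 - sqrt(2*s1*s2/(s1^2+s2^2)) * exp(-(m1-m2)^2/(4*(s1^2+s2^2))).
s1^2 = 25, s2^2 = 16, s1^2+s2^2 = 41.
sqrt(2*5*4/(41)) = 0.98773.
(m1-m2)^2 = (9)^2 = 81.
exp(-81/(4*41)) = exp(-0.493902) = 0.61024.
H^2 = 1 - 0.98773*0.61024 = 0.3972

0.3972


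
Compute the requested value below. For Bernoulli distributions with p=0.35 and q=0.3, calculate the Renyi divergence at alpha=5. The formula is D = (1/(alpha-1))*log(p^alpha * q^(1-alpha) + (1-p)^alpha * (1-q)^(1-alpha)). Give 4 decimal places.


Renyi divergence of order alpha between Bernoulli distributions:
D = (1/(alpha-1))*log(p^alpha * q^(1-alpha) + (1-p)^alpha * (1-q)^(1-alpha)).
alpha = 5, p = 0.35, q = 0.3.
p^alpha * q^(1-alpha) = 0.35^5 * 0.3^-4 = 0.648418.
(1-p)^alpha * (1-q)^(1-alpha) = 0.65^5 * 0.7^-4 = 0.483253.
sum = 0.648418 + 0.483253 = 1.131671.
D = (1/4)*log(1.131671) = 0.0309

0.0309


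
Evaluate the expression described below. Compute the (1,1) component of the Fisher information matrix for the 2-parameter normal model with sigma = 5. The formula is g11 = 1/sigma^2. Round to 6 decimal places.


For the 2-parameter normal family, the Fisher metric has:
  g11 = 1/sigma^2, g22 = 2/sigma^2.
sigma = 5, sigma^2 = 25.
g11 = 0.040000

0.040000


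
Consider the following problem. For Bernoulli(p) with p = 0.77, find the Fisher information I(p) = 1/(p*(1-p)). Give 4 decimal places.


For Bernoulli(p), Fisher information is I(p) = 1/(p*(1-p)).
p = 0.77, 1-p = 0.23.
p*(1-p) = 0.1771.
I(p) = 1/0.1771 = 5.6465

5.6465


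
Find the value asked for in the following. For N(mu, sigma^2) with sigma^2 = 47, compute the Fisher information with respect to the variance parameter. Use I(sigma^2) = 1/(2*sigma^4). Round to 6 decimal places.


Fisher information for variance: I(sigma^2) = 1/(2*sigma^4).
sigma^2 = 47, so sigma^4 = 2209.
I = 1/(2*2209) = 1/4418 = 0.000226

0.000226


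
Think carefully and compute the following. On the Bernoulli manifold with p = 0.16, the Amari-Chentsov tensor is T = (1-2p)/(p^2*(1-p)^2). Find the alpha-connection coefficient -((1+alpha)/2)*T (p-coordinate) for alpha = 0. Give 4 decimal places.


Skewness (Amari-Chentsov) tensor: T = (1-2p)/(p^2*(1-p)^2).
p = 0.16, 1-2p = 0.68, p^2 = 0.0256, (1-p)^2 = 0.7056.
T = 0.68/(0.0256 * 0.7056) = 37.645266.
In the p-coordinate, Gamma^(alpha) = Gamma^(0) - (alpha/2)*T with Gamma^(0) = (1/2)*g'(p) = -T/2,
so Gamma^(alpha) = -((1+alpha)/2)*T.
alpha = 0, -(1+alpha)/2 = -0.5.
Gamma = -0.5 * 37.645266 = -18.8226

-18.8226


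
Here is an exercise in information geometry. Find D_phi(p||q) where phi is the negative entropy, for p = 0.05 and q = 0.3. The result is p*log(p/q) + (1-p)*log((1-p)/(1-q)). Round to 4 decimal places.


Bregman divergence with negative entropy generator:
D = p*log(p/q) + (1-p)*log((1-p)/(1-q)).
p = 0.05, q = 0.3.
p*log(p/q) = 0.05*log(0.05/0.3) = -0.089588.
(1-p)*log((1-p)/(1-q)) = 0.95*log(0.95/0.7) = 0.290113.
D = -0.089588 + 0.290113 = 0.2005

0.2005


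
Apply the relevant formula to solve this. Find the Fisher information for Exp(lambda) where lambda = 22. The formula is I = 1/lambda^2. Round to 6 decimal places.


Fisher information for exponential: I(lambda) = 1/lambda^2.
lambda = 22, lambda^2 = 484.
I = 1/484 = 0.002066

0.002066


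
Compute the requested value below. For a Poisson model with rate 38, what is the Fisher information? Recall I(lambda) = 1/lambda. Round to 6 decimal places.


Fisher information for Poisson: I(lambda) = 1/lambda.
lambda = 38.
I(lambda) = 1/38 = 0.026316

0.026316


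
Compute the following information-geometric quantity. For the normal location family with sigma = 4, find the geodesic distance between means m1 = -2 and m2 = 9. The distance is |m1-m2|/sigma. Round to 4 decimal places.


On the fixed-variance normal subfamily, geodesic distance = |m1-m2|/sigma.
|-2 - 9| = 11.
sigma = 4.
d = 11/4 = 2.7500

2.7500


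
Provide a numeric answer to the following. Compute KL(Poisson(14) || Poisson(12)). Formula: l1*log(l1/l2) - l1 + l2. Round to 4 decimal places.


KL divergence for Poisson:
KL = l1*log(l1/l2) - l1 + l2.
l1 = 14, l2 = 12.
log(14/12) = 0.154151.
l1*log(l1/l2) = 14 * 0.154151 = 2.15811.
KL = 2.15811 - 14 + 12 = 0.1581

0.1581


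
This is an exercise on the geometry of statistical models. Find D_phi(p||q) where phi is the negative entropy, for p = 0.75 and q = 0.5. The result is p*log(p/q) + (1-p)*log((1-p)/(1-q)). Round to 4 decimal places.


Bregman divergence with negative entropy generator:
D = p*log(p/q) + (1-p)*log((1-p)/(1-q)).
p = 0.75, q = 0.5.
p*log(p/q) = 0.75*log(0.75/0.5) = 0.304099.
(1-p)*log((1-p)/(1-q)) = 0.25*log(0.25/0.5) = -0.173287.
D = 0.304099 + -0.173287 = 0.1308

0.1308


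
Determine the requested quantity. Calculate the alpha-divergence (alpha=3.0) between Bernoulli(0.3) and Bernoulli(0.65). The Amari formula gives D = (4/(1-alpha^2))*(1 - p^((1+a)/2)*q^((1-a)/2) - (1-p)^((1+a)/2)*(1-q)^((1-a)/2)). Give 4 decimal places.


Amari alpha-divergence:
D = (4/(1-alpha^2))*(1 - p^((1+a)/2)*q^((1-a)/2) - (1-p)^((1+a)/2)*(1-q)^((1-a)/2)).
alpha = 3.0, p = 0.3, q = 0.65.
e1 = (1+alpha)/2 = 2.0, e2 = (1-alpha)/2 = -1.0.
t1 = p^e1 * q^e2 = 0.3^2.0 * 0.65^-1.0 = 0.138462.
t2 = (1-p)^e1 * (1-q)^e2 = 0.7^2.0 * 0.35^-1.0 = 1.4.
4/(1-alpha^2) = -0.5.
D = -0.5*(1 - 0.138462 - 1.4) = 0.2692

0.2692


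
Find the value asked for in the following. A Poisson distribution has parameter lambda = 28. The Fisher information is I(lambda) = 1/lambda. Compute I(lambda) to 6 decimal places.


Fisher information for Poisson: I(lambda) = 1/lambda.
lambda = 28.
I(lambda) = 1/28 = 0.035714

0.035714


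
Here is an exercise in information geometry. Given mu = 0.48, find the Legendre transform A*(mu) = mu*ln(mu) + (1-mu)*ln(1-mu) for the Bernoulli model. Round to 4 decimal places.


Legendre transform for Bernoulli:
A*(mu) = mu*log(mu) + (1-mu)*log(1-mu).
mu = 0.48, 1-mu = 0.52.
mu*log(mu) = 0.48*log(0.48) = -0.352305.
(1-mu)*log(1-mu) = 0.52*log(0.52) = -0.340042.
A* = -0.352305 + -0.340042 = -0.6923

-0.6923


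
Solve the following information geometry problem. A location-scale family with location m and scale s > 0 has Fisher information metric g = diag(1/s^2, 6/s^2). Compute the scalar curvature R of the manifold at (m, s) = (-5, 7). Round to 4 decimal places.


The metric has the form g = (A dm^2 + B ds^2)/s^2 with A = 1, B = 6.
Substitute u = sqrt(A/B)*m: g = B*(du^2 + ds^2)/s^2, i.e. B times the
Poincare upper half-plane metric, which has constant Gaussian curvature -1.
Scaling a 2D metric by a constant c divides the Gaussian curvature by c,
so K = -1/B = -1/(6) = -0.1667 everywhere (the point (m, s) = (-5, 7) is irrelevant:
the curvature is constant).
Scalar curvature in dimension 2: R = 2K = -2/(6) = -0.3333.

-0.3333


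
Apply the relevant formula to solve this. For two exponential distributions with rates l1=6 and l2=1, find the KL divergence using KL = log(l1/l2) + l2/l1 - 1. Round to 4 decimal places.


KL divergence for exponential family:
KL = log(l1/l2) + l2/l1 - 1.
log(6/1) = 1.791759.
1/6 = 0.166667.
KL = 1.791759 + 0.166667 - 1 = 0.9584

0.9584


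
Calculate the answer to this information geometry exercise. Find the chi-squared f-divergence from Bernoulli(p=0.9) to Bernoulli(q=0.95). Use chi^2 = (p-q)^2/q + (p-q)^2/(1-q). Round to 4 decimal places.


Chi-squared divergence between Bernoulli distributions:
chi^2 = (p-q)^2/q + (p-q)^2/(1-q).
p = 0.9, q = 0.95, p-q = -0.05.
(p-q)^2 = 0.0025.
term1 = 0.0025/0.95 = 0.002632.
term2 = 0.0025/0.05 = 0.05.
chi^2 = 0.002632 + 0.05 = 0.0526

0.0526


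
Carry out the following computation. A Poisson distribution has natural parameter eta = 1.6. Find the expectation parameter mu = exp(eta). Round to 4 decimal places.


Expectation parameter for Poisson exponential family:
mu = exp(eta).
eta = 1.6.
mu = exp(1.6) = 4.9530

4.9530


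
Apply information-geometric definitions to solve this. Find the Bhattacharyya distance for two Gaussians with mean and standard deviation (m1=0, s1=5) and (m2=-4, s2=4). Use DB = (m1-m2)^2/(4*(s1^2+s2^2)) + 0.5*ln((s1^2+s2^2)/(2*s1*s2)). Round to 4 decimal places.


Bhattacharyya distance between two Gaussians:
DB = (m1-m2)^2/(4*(s1^2+s2^2)) + (1/2)*ln((s1^2+s2^2)/(2*s1*s2)).
(m1-m2)^2 = (4)^2 = 16.
s1^2+s2^2 = 25 + 16 = 41.
term1 = 16/164 = 0.097561.
term2 = 0.5*ln(41/40.0) = 0.012346.
DB = 0.097561 + 0.012346 = 0.1099

0.1099


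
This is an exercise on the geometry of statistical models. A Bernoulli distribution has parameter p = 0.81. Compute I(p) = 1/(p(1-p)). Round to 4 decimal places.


For Bernoulli(p), Fisher information is I(p) = 1/(p*(1-p)).
p = 0.81, 1-p = 0.19.
p*(1-p) = 0.1539.
I(p) = 1/0.1539 = 6.4977

6.4977


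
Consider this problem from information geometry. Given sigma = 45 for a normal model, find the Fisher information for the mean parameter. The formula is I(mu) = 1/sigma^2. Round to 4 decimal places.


The Fisher information for the mean of a normal distribution is I(mu) = 1/sigma^2.
sigma = 45, so sigma^2 = 2025.
I(mu) = 1/2025 = 0.0005

0.0005


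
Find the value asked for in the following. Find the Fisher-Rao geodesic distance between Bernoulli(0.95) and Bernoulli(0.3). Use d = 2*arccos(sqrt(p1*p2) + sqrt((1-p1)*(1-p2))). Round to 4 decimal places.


Geodesic distance on Bernoulli manifold:
d(p1,p2) = 2*arccos(sqrt(p1*p2) + sqrt((1-p1)*(1-p2))).
sqrt(p1*p2) = sqrt(0.95*0.3) = 0.533854.
sqrt((1-p1)*(1-p2)) = sqrt(0.05*0.7) = 0.187083.
arg = 0.533854 + 0.187083 = 0.720937.
d = 2*arccos(0.720937) = 1.5313

1.5313


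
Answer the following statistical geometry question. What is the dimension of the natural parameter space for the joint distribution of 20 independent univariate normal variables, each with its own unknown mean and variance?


Exponential family dimension calculation:
Each univariate normal has two natural parameters (mu/sigma^2 and -1/(2 sigma^2)).
With 20 independent components, dim = 2 * 20 = 40.

40


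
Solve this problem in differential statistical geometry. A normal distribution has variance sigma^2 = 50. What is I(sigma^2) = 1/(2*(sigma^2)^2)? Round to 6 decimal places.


Fisher information for variance: I(sigma^2) = 1/(2*sigma^4).
sigma^2 = 50, so sigma^4 = 2500.
I = 1/(2*2500) = 1/5000 = 0.000200

0.000200


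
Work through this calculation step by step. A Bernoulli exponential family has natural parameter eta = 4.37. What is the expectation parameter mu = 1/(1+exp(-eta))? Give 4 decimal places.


Dual coordinate (expectation parameter) for Bernoulli:
mu = 1/(1+exp(-eta)).
eta = 4.37.
exp(-eta) = exp(-4.37) = 0.012651.
mu = 1/(1+0.012651) = 0.9875

0.9875


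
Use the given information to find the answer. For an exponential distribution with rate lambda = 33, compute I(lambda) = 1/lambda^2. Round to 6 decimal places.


Fisher information for exponential: I(lambda) = 1/lambda^2.
lambda = 33, lambda^2 = 1089.
I = 1/1089 = 0.000918

0.000918


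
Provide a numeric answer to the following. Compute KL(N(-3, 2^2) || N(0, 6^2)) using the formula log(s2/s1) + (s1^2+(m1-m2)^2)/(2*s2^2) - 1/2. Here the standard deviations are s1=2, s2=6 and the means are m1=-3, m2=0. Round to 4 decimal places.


KL divergence between normal distributions:
KL = log(s2/s1) + (s1^2 + (m1-m2)^2)/(2*s2^2) - 1/2.
log(6/2) = 1.098612.
(2^2 + (-3-0)^2)/(2*6^2) = (4 + 9)/72 = 0.180556.
KL = 1.098612 + 0.180556 - 0.5 = 0.7792

0.7792


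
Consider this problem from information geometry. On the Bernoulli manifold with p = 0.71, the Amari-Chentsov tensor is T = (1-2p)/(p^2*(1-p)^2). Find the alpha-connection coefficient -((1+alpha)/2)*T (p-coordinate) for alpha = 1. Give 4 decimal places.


Skewness (Amari-Chentsov) tensor: T = (1-2p)/(p^2*(1-p)^2).
p = 0.71, 1-2p = -0.42, p^2 = 0.5041, (1-p)^2 = 0.0841.
T = -0.42/(0.5041 * 0.0841) = -9.906873.
In the p-coordinate, Gamma^(alpha) = Gamma^(0) - (alpha/2)*T with Gamma^(0) = (1/2)*g'(p) = -T/2,
so Gamma^(alpha) = -((1+alpha)/2)*T.
alpha = 1, -(1+alpha)/2 = -1.0.
Gamma = -1.0 * -9.906873 = 9.9069

9.9069


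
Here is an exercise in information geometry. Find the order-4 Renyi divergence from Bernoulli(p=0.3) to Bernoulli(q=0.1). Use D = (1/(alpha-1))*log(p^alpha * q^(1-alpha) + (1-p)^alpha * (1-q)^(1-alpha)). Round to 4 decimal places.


Renyi divergence of order alpha between Bernoulli distributions:
D = (1/(alpha-1))*log(p^alpha * q^(1-alpha) + (1-p)^alpha * (1-q)^(1-alpha)).
alpha = 4, p = 0.3, q = 0.1.
p^alpha * q^(1-alpha) = 0.3^4 * 0.1^-3 = 8.1.
(1-p)^alpha * (1-q)^(1-alpha) = 0.7^4 * 0.9^-3 = 0.329355.
sum = 8.1 + 0.329355 = 8.429355.
D = (1/3)*log(8.429355) = 0.7106

0.7106


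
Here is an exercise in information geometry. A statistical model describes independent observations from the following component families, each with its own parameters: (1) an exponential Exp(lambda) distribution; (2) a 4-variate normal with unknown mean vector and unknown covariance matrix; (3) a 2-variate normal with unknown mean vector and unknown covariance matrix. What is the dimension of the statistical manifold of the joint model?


The dimension of a statistical manifold equals the number of free
(independent) real parameters of the model. For a product of independent
blocks the parameter counts add.
- exponential (lambda): 1.
- 4-variate normal: 4 (mean) + 4*5/2 = 10 (symmetric covariance) = 14.
- 2-variate normal: 2 (mean) + 2*3/2 = 3 (symmetric covariance) = 5.
Total = 1 + 14 + 5 = 20.
Dimension = 20

20


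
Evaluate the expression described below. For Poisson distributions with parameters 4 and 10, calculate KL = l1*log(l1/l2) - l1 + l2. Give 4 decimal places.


KL divergence for Poisson:
KL = l1*log(l1/l2) - l1 + l2.
l1 = 4, l2 = 10.
log(4/10) = -0.916291.
l1*log(l1/l2) = 4 * -0.916291 = -3.665163.
KL = -3.665163 - 4 + 10 = 2.3348

2.3348


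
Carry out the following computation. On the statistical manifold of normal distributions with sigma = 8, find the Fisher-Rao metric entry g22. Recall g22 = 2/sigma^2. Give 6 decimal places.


For the 2-parameter normal family, the Fisher metric has:
  g11 = 1/sigma^2, g22 = 2/sigma^2.
sigma = 8, sigma^2 = 64.
g22 = 0.031250

0.031250


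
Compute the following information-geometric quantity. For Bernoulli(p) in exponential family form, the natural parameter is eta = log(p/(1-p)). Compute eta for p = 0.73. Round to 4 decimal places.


Natural parameter for Bernoulli: eta = log(p/(1-p)).
p = 0.73, 1-p = 0.27.
p/(1-p) = 2.703704.
eta = log(2.703704) = 0.9946

0.9946


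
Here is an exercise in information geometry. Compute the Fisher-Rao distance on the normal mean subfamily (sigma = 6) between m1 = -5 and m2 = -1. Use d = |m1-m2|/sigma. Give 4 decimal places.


On the fixed-variance normal subfamily, geodesic distance = |m1-m2|/sigma.
|-5 - -1| = 4.
sigma = 6.
d = 4/6 = 0.6667

0.6667


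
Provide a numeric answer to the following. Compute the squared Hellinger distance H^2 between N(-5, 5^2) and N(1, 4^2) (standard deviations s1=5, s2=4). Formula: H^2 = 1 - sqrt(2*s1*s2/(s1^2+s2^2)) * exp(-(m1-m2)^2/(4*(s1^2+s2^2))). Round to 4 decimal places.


Squared Hellinger distance for Gaussians:
H^2 = 1 - sqrt(2*s1*s2/(s1^2+s2^2)) * exp(-(m1-m2)^2/(4*(s1^2+s2^2))).
s1^2 = 25, s2^2 = 16, s1^2+s2^2 = 41.
sqrt(2*5*4/(41)) = 0.98773.
(m1-m2)^2 = (-6)^2 = 36.
exp(-36/(4*41)) = exp(-0.219512) = 0.80291.
H^2 = 1 - 0.98773*0.80291 = 0.2069

0.2069


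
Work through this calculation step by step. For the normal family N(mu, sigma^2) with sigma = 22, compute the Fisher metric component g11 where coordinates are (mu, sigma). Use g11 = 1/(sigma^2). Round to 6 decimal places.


For the 2-parameter normal family, the Fisher metric has:
  g11 = 1/sigma^2, g22 = 2/sigma^2.
sigma = 22, sigma^2 = 484.
g11 = 0.002066

0.002066


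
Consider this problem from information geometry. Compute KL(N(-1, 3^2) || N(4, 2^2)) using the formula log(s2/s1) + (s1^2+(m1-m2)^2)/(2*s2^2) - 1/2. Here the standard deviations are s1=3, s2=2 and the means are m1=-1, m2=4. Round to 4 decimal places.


KL divergence between normal distributions:
KL = log(s2/s1) + (s1^2 + (m1-m2)^2)/(2*s2^2) - 1/2.
log(2/3) = -0.405465.
(3^2 + (-1-4)^2)/(2*2^2) = (9 + 25)/8 = 4.25.
KL = -0.405465 + 4.25 - 0.5 = 3.3445

3.3445


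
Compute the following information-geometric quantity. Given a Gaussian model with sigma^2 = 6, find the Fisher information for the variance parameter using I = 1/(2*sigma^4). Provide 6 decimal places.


Fisher information for variance: I(sigma^2) = 1/(2*sigma^4).
sigma^2 = 6, so sigma^4 = 36.
I = 1/(2*36) = 1/72 = 0.013889

0.013889


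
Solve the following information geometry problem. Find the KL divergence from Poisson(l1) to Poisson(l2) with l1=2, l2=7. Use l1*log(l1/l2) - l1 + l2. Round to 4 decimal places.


KL divergence for Poisson:
KL = l1*log(l1/l2) - l1 + l2.
l1 = 2, l2 = 7.
log(2/7) = -1.252763.
l1*log(l1/l2) = 2 * -1.252763 = -2.505526.
KL = -2.505526 - 2 + 7 = 2.4945

2.4945


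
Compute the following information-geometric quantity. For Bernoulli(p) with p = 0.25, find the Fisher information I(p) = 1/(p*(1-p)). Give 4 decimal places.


For Bernoulli(p), Fisher information is I(p) = 1/(p*(1-p)).
p = 0.25, 1-p = 0.75.
p*(1-p) = 0.1875.
I(p) = 1/0.1875 = 5.3333

5.3333


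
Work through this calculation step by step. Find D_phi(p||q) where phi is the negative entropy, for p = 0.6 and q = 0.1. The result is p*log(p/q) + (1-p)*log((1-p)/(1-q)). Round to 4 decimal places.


Bregman divergence with negative entropy generator:
D = p*log(p/q) + (1-p)*log((1-p)/(1-q)).
p = 0.6, q = 0.1.
p*log(p/q) = 0.6*log(0.6/0.1) = 1.075056.
(1-p)*log((1-p)/(1-q)) = 0.4*log(0.4/0.9) = -0.324372.
D = 1.075056 + -0.324372 = 0.7507

0.7507


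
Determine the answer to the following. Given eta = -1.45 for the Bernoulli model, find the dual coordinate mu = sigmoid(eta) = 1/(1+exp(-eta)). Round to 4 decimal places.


Dual coordinate (expectation parameter) for Bernoulli:
mu = 1/(1+exp(-eta)).
eta = -1.45.
exp(-eta) = exp(1.45) = 4.263115.
mu = 1/(1+4.263115) = 0.1900

0.1900


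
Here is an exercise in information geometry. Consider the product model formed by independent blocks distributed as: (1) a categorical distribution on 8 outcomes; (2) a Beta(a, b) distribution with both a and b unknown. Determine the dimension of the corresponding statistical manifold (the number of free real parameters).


The dimension of a statistical manifold equals the number of free
(independent) real parameters of the model. For a product of independent
blocks the parameter counts add.
- categorical on 8 outcomes (probabilities sum to 1): 8-1 = 7.
- Beta (a, b): 2.
Total = 7 + 2 = 9.
Dimension = 9

9


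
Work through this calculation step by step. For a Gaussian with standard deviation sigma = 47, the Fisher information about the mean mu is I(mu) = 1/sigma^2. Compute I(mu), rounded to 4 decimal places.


The Fisher information for the mean of a normal distribution is I(mu) = 1/sigma^2.
sigma = 47, so sigma^2 = 2209.
I(mu) = 1/2209 = 0.0005

0.0005


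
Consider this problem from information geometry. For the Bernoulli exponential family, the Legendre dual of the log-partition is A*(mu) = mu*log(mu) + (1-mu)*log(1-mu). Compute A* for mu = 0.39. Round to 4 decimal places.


Legendre transform for Bernoulli:
A*(mu) = mu*log(mu) + (1-mu)*log(1-mu).
mu = 0.39, 1-mu = 0.61.
mu*log(mu) = 0.39*log(0.39) = -0.367227.
(1-mu)*log(1-mu) = 0.61*log(0.61) = -0.301521.
A* = -0.367227 + -0.301521 = -0.6687

-0.6687


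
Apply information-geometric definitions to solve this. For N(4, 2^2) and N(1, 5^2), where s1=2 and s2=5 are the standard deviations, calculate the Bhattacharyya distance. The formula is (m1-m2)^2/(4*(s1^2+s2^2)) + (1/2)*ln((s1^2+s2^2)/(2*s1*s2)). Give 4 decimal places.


Bhattacharyya distance between two Gaussians:
DB = (m1-m2)^2/(4*(s1^2+s2^2)) + (1/2)*ln((s1^2+s2^2)/(2*s1*s2)).
(m1-m2)^2 = (3)^2 = 9.
s1^2+s2^2 = 4 + 25 = 29.
term1 = 9/116 = 0.077586.
term2 = 0.5*ln(29/20.0) = 0.185782.
DB = 0.077586 + 0.185782 = 0.2634

0.2634


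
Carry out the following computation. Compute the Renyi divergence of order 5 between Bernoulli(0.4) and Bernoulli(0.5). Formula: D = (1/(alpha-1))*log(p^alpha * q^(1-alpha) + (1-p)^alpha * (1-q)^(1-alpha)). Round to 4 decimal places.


Renyi divergence of order alpha between Bernoulli distributions:
D = (1/(alpha-1))*log(p^alpha * q^(1-alpha) + (1-p)^alpha * (1-q)^(1-alpha)).
alpha = 5, p = 0.4, q = 0.5.
p^alpha * q^(1-alpha) = 0.4^5 * 0.5^-4 = 0.16384.
(1-p)^alpha * (1-q)^(1-alpha) = 0.6^5 * 0.5^-4 = 1.24416.
sum = 0.16384 + 1.24416 = 1.408.
D = (1/4)*log(1.408) = 0.0855

0.0855


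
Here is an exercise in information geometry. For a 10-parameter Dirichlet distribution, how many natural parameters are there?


Exponential family dimension calculation:
Dirichlet with 10 components has 10 natural parameters.

10


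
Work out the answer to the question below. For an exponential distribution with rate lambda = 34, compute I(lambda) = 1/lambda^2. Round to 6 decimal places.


Fisher information for exponential: I(lambda) = 1/lambda^2.
lambda = 34, lambda^2 = 1156.
I = 1/1156 = 0.000865

0.000865


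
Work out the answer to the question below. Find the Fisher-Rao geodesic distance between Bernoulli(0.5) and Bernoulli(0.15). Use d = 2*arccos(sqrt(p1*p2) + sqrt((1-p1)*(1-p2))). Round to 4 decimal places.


Geodesic distance on Bernoulli manifold:
d(p1,p2) = 2*arccos(sqrt(p1*p2) + sqrt((1-p1)*(1-p2))).
sqrt(p1*p2) = sqrt(0.5*0.15) = 0.273861.
sqrt((1-p1)*(1-p2)) = sqrt(0.5*0.85) = 0.65192.
arg = 0.273861 + 0.65192 = 0.925782.
d = 2*arccos(0.925782) = 0.7754

0.7754


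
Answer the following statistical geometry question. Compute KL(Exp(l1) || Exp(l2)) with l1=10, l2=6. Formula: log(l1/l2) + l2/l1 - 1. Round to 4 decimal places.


KL divergence for exponential family:
KL = log(l1/l2) + l2/l1 - 1.
log(10/6) = 0.510826.
6/10 = 0.6.
KL = 0.510826 + 0.6 - 1 = 0.1108

0.1108


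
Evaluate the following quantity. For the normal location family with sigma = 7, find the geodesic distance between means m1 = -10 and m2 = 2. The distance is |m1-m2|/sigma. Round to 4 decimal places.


On the fixed-variance normal subfamily, geodesic distance = |m1-m2|/sigma.
|-10 - 2| = 12.
sigma = 7.
d = 12/7 = 1.7143

1.7143


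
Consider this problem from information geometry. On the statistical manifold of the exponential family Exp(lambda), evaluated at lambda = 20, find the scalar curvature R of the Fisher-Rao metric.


This family has a single free parameter, so its statistical manifold
is 1-dimensional. The Riemann curvature tensor of any 1-dimensional
Riemannian manifold vanishes identically, so R = 0.

0


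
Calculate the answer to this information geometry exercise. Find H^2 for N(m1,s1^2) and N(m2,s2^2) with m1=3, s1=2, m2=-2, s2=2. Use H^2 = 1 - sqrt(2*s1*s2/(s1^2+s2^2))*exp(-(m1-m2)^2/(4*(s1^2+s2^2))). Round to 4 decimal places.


Squared Hellinger distance for Gaussians:
H^2 = 1 - sqrt(2*s1*s2/(s1^2+s2^2)) * exp(-(m1-m2)^2/(4*(s1^2+s2^2))).
s1^2 = 4, s2^2 = 4, s1^2+s2^2 = 8.
sqrt(2*2*2/(8)) = 1.0.
(m1-m2)^2 = (5)^2 = 25.
exp(-25/(4*8)) = exp(-0.78125) = 0.457833.
H^2 = 1 - 1.0*0.457833 = 0.5422

0.5422


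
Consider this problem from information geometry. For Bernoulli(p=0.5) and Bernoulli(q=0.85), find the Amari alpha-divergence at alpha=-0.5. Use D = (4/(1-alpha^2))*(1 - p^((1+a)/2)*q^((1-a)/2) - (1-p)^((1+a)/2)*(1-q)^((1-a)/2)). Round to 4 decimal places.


Amari alpha-divergence:
D = (4/(1-alpha^2))*(1 - p^((1+a)/2)*q^((1-a)/2) - (1-p)^((1+a)/2)*(1-q)^((1-a)/2)).
alpha = -0.5, p = 0.5, q = 0.85.
e1 = (1+alpha)/2 = 0.25, e2 = (1-alpha)/2 = 0.75.
t1 = p^e1 * q^e2 = 0.5^0.25 * 0.85^0.75 = 0.744401.
t2 = (1-p)^e1 * (1-q)^e2 = 0.5^0.25 * 0.15^0.75 = 0.20268.
4/(1-alpha^2) = 5.333333.
D = 5.333333*(1 - 0.744401 - 0.20268) = 0.2822

0.2822


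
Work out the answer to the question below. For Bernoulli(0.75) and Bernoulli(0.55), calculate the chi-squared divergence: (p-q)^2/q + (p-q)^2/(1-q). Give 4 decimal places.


Chi-squared divergence between Bernoulli distributions:
chi^2 = (p-q)^2/q + (p-q)^2/(1-q).
p = 0.75, q = 0.55, p-q = 0.2.
(p-q)^2 = 0.04.
term1 = 0.04/0.55 = 0.072727.
term2 = 0.04/0.45 = 0.088889.
chi^2 = 0.072727 + 0.088889 = 0.1616

0.1616


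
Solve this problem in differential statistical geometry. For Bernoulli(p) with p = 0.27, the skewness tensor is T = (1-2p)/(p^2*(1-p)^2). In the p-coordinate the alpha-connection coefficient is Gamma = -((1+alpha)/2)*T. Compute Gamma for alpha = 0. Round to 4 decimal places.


Skewness (Amari-Chentsov) tensor: T = (1-2p)/(p^2*(1-p)^2).
p = 0.27, 1-2p = 0.46, p^2 = 0.0729, (1-p)^2 = 0.5329.
T = 0.46/(0.0729 * 0.5329) = 11.840896.
In the p-coordinate, Gamma^(alpha) = Gamma^(0) - (alpha/2)*T with Gamma^(0) = (1/2)*g'(p) = -T/2,
so Gamma^(alpha) = -((1+alpha)/2)*T.
alpha = 0, -(1+alpha)/2 = -0.5.
Gamma = -0.5 * 11.840896 = -5.9204

-5.9204


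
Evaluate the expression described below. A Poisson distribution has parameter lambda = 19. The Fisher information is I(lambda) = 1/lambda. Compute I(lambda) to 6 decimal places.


Fisher information for Poisson: I(lambda) = 1/lambda.
lambda = 19.
I(lambda) = 1/19 = 0.052632

0.052632


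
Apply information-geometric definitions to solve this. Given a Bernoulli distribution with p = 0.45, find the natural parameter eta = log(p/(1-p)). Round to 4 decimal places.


Natural parameter for Bernoulli: eta = log(p/(1-p)).
p = 0.45, 1-p = 0.55.
p/(1-p) = 0.818182.
eta = log(0.818182) = -0.2007

-0.2007


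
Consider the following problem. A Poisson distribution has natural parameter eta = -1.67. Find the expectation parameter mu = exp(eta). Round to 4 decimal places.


Expectation parameter for Poisson exponential family:
mu = exp(eta).
eta = -1.67.
mu = exp(-1.67) = 0.1882

0.1882
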